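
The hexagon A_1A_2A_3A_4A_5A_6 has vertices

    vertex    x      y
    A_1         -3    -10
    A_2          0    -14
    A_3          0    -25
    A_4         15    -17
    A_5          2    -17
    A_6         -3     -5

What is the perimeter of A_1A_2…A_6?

64

|A_1A_2| = √((3)² + (-4)²) = √25 = 5
|A_2A_3| = √((0)² + (-11)²) = √121 = 11
|A_3A_4| = √((15)² + (8)²) = √289 = 17
|A_4A_5| = √((-13)² + (0)²) = √169 = 13
|A_5A_6| = √((-5)² + (12)²) = √169 = 13
|A_6A_1| = √((0)² + (-5)²) = √25 = 5
Perimeter = 5 + 11 + 17 + 13 + 13 + 5 = 64.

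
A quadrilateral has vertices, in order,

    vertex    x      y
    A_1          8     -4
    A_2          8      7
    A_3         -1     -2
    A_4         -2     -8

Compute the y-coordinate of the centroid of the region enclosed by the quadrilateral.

Apply the shoelace (surveyor's) formula. First the cross-terms c_i = x_i·y_{i+1} − x_{i+1}·y_i:
  88, -9, 4, 72  ⇒  2A = 155, A = 77.5.
Then Σ (y_i + y_{i+1})·c_i = -685, so ȳ = -685 / (6·77.5) = -137/93.

-137/93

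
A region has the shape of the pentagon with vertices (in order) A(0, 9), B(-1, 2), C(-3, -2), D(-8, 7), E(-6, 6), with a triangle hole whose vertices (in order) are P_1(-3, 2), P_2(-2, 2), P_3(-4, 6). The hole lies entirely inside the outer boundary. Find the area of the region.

38

Outer boundary:
Apply the shoelace (surveyor's) formula: 2A = Σ (x_i·y_{i+1} − x_{i+1}·y_i), indices taken mod 5.
Σ = (9) + (8) + (-37) + (-6) + (-54) = -80
Area = |Σ|/2 = 40.
Hole:
Σ = (-2) + (-4) + (10) = 4
Area = |Σ|/2 = 2.
Net area = 40 − 2 = 38.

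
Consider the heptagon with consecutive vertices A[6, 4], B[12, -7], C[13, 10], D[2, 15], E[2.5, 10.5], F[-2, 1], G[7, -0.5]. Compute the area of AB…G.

164

Cross-terms: -90, 211, 175, -16.5, 23.5, -6, 31  ⇒  Σ = 328
Area = |Σ|/2 = 164.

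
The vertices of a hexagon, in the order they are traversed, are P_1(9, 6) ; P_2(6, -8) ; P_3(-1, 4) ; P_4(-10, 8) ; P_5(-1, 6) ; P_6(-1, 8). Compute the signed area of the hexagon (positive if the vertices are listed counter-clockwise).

Σ = (-108) + (16) + (32) + (-52) + (-2) + (-78) = -192
Signed area = Σ/2 = -96 (negative ⇒ clockwise traversal).

-96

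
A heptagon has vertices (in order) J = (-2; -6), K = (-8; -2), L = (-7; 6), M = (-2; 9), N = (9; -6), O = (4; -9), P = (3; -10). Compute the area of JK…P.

167

Apply Gauss's area formula: 2A = Σ (x_i·y_{i+1} − x_{i+1}·y_i), indices taken mod 7.
J→K: (-2)(-2) − (-8)(-6) = -44
K→L: (-8)(6) − (-7)(-2) = -62
L→M: (-7)(9) − (-2)(6) = -51
M→N: (-2)(-6) − (9)(9) = -69
N→O: (9)(-9) − (4)(-6) = -57
O→P: (4)(-10) − (3)(-9) = -13
P→J: (3)(-6) − (-2)(-10) = -38
Σ = -334
Area = |Σ|/2 = 167.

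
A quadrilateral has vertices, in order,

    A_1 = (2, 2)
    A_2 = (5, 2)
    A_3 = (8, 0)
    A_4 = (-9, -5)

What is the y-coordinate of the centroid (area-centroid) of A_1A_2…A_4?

-0.8

Apply the surveyor's formula. First the cross-terms c_i = x_i·y_{i+1} − x_{i+1}·y_i:
  -6, -16, -40, -8  ⇒  2A = -70, A = -35.
Then Σ (y_i + y_{i+1})·c_i = 168, so ȳ = 168 / (6·(-35)) = -0.8.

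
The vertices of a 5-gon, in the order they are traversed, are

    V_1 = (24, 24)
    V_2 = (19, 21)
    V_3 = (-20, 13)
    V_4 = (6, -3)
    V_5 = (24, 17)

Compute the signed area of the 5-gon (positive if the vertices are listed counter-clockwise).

Apply the shoelace (surveyor's) formula: 2A = Σ (x_i·y_{i+1} − x_{i+1}·y_i), indices taken mod 5.
Σ = (48) + (667) + (-18) + (174) + (168) = 1039
Signed area = Σ/2 = 519.5 (positive ⇒ counter-clockwise traversal).

519.5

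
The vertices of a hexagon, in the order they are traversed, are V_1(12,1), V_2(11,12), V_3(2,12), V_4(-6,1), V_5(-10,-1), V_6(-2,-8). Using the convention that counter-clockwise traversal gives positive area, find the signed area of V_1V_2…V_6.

251.5

Σ = (133) + (108) + (74) + (16) + (78) + (94) = 503
Signed area = Σ/2 = 251.5 (positive ⇒ counter-clockwise traversal).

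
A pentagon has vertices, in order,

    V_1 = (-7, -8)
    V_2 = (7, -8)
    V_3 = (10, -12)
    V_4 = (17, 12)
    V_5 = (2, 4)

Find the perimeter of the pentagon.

76

|V_1V_2| = √((14)² + (0)²) = √196 = 14
|V_2V_3| = √((3)² + (-4)²) = √25 = 5
|V_3V_4| = √((7)² + (24)²) = √625 = 25
|V_4V_5| = √((-15)² + (-8)²) = √289 = 17
|V_5V_1| = √((-9)² + (-12)²) = √225 = 15
Perimeter = 14 + 5 + 25 + 17 + 15 = 76.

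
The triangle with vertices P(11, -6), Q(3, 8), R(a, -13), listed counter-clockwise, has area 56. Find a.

The doubled signed area Σ (x_i y_{i+1} − x_{i+1} y_i) is linear in a.
With a=0 it equals 210; the coefficient of a is -14 (from the two edges through R).
So -14·a + 210 = 2·56 = 112 ⇒ a = 7.

7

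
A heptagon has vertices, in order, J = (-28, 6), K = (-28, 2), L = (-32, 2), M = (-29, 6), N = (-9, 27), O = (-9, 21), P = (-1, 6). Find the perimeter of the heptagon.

|JK| = √((0)² + (-4)²) = √16 = 4
|KL| = √((-4)² + (0)²) = √16 = 4
|LM| = √((3)² + (4)²) = √25 = 5
|MN| = √((20)² + (21)²) = √841 = 29
|NO| = √((0)² + (-6)²) = √36 = 6
|OP| = √((8)² + (-15)²) = √289 = 17
|PJ| = √((-27)² + (0)²) = √729 = 27
Perimeter = 4 + 4 + 5 + 29 + 6 + 17 + 27 = 92.

92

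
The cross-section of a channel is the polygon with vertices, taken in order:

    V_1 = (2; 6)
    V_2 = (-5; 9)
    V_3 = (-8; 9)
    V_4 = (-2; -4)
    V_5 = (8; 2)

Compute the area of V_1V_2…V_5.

98.5

Apply Gauss's area formula: 2A = Σ (x_i·y_{i+1} − x_{i+1}·y_i), indices taken mod 5.
Σ = (48) + (27) + (50) + (28) + (44) = 197
Area = |Σ|/2 = 98.5.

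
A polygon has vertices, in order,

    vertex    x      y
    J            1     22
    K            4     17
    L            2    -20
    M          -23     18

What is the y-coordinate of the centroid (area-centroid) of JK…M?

683/103

Apply the surveyor's formula. First the cross-terms c_i = x_i·y_{i+1} − x_{i+1}·y_i:
  -71, -114, -424, -524  ⇒  2A = -1133, A = -566.5.
Then Σ (y_i + y_{i+1})·c_i = -22539, so ȳ = -22539 / (6·(-566.5)) = 683/103.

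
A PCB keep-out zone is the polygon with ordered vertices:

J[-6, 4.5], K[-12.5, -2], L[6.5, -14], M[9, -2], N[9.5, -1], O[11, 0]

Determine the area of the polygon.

219.875

Σ = (68.25) + (188) + (113) + (10) + (11) + (49.5) = 439.75
Area = |Σ|/2 = 219.875.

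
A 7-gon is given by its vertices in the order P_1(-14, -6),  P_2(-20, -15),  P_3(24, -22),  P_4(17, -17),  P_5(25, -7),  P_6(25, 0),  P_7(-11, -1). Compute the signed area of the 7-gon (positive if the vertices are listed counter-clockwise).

682

Cross-terms: 90, 800, -34, 306, 175, -25, 52  ⇒  Σ = 1364
Signed area = Σ/2 = 682 (positive ⇒ counter-clockwise traversal).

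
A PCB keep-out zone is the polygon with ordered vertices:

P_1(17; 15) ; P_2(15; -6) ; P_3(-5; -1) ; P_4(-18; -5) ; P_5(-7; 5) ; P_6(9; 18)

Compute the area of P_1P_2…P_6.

Apply the shoelace formula: 2A = Σ (x_i·y_{i+1} − x_{i+1}·y_i), indices taken mod 6.
P_1→P_2: (17)(-6) − (15)(15) = -327
P_2→P_3: (15)(-1) − (-5)(-6) = -45
P_3→P_4: (-5)(-5) − (-18)(-1) = 7
P_4→P_5: (-18)(5) − (-7)(-5) = -125
P_5→P_6: (-7)(18) − (9)(5) = -171
P_6→P_1: (9)(15) − (17)(18) = -171
Σ = -832
Area = |Σ|/2 = 416.

416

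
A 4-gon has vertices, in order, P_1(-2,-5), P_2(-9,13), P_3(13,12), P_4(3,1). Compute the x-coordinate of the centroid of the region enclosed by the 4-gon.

59/96

Apply the shoelace formula. First the cross-terms c_i = x_i·y_{i+1} − x_{i+1}·y_i:
  -71, -277, -23, -13  ⇒  2A = -384, A = -192.
Then Σ (x_i + x_{i+1})·c_i = -708, so x̄ = -708 / (6·(-192)) = 59/96.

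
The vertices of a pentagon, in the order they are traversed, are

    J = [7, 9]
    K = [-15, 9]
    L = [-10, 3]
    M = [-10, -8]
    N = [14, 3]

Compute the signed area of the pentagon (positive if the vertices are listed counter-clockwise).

270

Apply the surveyor's formula: 2A = Σ (x_i·y_{i+1} − x_{i+1}·y_i), indices taken mod 5.
Σ = (198) + (45) + (110) + (82) + (105) = 540
Signed area = Σ/2 = 270 (positive ⇒ counter-clockwise traversal).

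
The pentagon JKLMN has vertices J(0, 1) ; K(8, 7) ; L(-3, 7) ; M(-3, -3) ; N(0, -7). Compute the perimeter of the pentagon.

44

|JK| = √((8)² + (6)²) = √100 = 10
|KL| = √((-11)² + (0)²) = √121 = 11
|LM| = √((0)² + (-10)²) = √100 = 10
|MN| = √((3)² + (-4)²) = √25 = 5
|NJ| = √((0)² + (8)²) = √64 = 8
Perimeter = 10 + 11 + 10 + 5 + 8 = 44.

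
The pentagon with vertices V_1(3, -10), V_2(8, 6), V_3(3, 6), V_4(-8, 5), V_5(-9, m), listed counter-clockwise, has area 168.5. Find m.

-1

Write out the shoelace sum; only the two edges meeting at V_5 involve m:
2·Area = [((-8)·m − (-9)·5) + ((-9)·(-10) − 3·m)] + 191
       = -11·m + 326 = 337
⇒ m = -1.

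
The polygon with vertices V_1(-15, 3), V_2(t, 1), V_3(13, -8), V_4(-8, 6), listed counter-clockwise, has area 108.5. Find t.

Write out the shoelace sum; only the two edges meeting at V_2 involve t:
2·Area = [((-15)·1 − t·3) + (t·(-8) − 13·1)] + 80
       = -11·t + 52 = 217
⇒ t = -15.

-15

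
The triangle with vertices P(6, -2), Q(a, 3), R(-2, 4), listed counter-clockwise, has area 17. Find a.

Write out the shoelace sum; only the two edges meeting at Q involve a:
2·Area = [(6·3 − a·(-2)) + (a·4 − (-2)·3)] + -20
       = 6·a + 4 = 34
⇒ a = 5.

5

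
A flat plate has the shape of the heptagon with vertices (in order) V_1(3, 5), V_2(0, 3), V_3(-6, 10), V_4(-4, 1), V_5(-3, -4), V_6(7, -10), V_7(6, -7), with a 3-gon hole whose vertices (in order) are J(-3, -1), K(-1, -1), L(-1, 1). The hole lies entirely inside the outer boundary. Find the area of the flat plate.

98

Outer boundary:
Apply Gauss's area formula: 2A = Σ (x_i·y_{i+1} − x_{i+1}·y_i), indices taken mod 7.
V_1→V_2: (3)(3) − (0)(5) = 9
V_2→V_3: (0)(10) − (-6)(3) = 18
V_3→V_4: (-6)(1) − (-4)(10) = 34
V_4→V_5: (-4)(-4) − (-3)(1) = 19
V_5→V_6: (-3)(-10) − (7)(-4) = 58
V_6→V_7: (7)(-7) − (6)(-10) = 11
V_7→V_1: (6)(5) − (3)(-7) = 51
Σ = 200
Area = |Σ|/2 = 100.
Hole:
Apply Gauss's area formula: 2A = Σ (x_i·y_{i+1} − x_{i+1}·y_i), indices taken mod 3.
Σ = (2) + (-2) + (4) = 4
Area = |Σ|/2 = 2.
Net area = 100 − 2 = 98.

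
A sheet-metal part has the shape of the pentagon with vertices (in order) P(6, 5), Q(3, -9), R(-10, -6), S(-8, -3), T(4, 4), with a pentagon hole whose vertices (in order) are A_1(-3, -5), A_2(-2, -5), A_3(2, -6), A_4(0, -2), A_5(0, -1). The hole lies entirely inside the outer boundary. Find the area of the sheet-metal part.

Outer boundary:
Cross-terms: -69, -108, -18, -20, -4  ⇒  Σ = -219
Area = |Σ|/2 = 109.5.
Hole:
Apply Gauss's area formula: 2A = Σ (x_i·y_{i+1} − x_{i+1}·y_i), indices taken mod 5.
Σ = (5) + (22) + (-4) + (0) + (-3) = 20
Area = |Σ|/2 = 10.
Net area = 109.5 − 10 = 99.5.

99.5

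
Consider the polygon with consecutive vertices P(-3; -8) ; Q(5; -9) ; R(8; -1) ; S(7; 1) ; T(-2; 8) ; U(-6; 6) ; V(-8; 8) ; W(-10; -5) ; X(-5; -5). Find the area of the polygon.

Apply Gauss's area formula: 2A = Σ (x_i·y_{i+1} − x_{i+1}·y_i), indices taken mod 9.
Cross-terms: 67, 67, 15, 58, 36, 0, 120, 25, 25  ⇒  Σ = 413
Area = |Σ|/2 = 206.5.

206.5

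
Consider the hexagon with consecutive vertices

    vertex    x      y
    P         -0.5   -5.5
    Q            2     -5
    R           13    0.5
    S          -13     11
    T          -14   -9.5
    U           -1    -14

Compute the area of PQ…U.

345.75

Σ = (13.5) + (66) + (149.5) + (277.5) + (186.5) + (-1.5) = 691.5
Area = |Σ|/2 = 345.75.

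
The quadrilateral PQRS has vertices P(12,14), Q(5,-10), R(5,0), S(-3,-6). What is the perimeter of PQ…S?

|PQ| = √((-7)² + (-24)²) = √625 = 25
|QR| = √((0)² + (10)²) = √100 = 10
|RS| = √((-8)² + (-6)²) = √100 = 10
|SP| = √((15)² + (20)²) = √625 = 25
Perimeter = 25 + 10 + 10 + 25 = 70.

70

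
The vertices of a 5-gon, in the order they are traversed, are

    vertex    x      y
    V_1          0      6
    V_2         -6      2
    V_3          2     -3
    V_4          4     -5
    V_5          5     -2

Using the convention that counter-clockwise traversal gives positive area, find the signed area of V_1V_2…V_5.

49.5

Cross-terms: 36, 14, 2, 17, 30  ⇒  Σ = 99
Signed area = Σ/2 = 49.5 (positive ⇒ counter-clockwise traversal).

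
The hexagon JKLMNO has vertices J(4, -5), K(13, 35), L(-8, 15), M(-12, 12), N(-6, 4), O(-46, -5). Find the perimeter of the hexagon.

|JK| = √((9)² + (40)²) = √1681 = 41
|KL| = √((-21)² + (-20)²) = √841 = 29
|LM| = √((-4)² + (-3)²) = √25 = 5
|MN| = √((6)² + (-8)²) = √100 = 10
|NO| = √((-40)² + (-9)²) = √1681 = 41
|OJ| = √((50)² + (0)²) = √2500 = 50
Perimeter = 41 + 29 + 5 + 10 + 41 + 50 = 176.

176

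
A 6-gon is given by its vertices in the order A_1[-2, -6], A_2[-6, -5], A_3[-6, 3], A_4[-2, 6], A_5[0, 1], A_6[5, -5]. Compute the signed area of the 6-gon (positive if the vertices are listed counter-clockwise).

Apply the shoelace (surveyor's) formula: 2A = Σ (x_i·y_{i+1} − x_{i+1}·y_i), indices taken mod 6.
Σ = (-26) + (-48) + (-30) + (-2) + (-5) + (-40) = -151
Signed area = Σ/2 = -75.5 (negative ⇒ clockwise traversal).

-75.5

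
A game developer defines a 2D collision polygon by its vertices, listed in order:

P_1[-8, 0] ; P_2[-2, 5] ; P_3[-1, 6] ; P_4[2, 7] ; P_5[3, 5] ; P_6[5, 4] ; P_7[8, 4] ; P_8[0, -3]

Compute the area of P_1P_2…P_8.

75

Apply the surveyor's formula: 2A = Σ (x_i·y_{i+1} − x_{i+1}·y_i), indices taken mod 8.
Σ = (-40) + (-7) + (-19) + (-11) + (-13) + (-12) + (-24) + (-24) = -150
Area = |Σ|/2 = 75.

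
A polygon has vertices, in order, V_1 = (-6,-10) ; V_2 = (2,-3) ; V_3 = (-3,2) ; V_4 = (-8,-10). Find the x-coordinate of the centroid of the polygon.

Apply the shoelace (surveyor's) formula. First the cross-terms c_i = x_i·y_{i+1} − x_{i+1}·y_i:
  38, -5, 46, 20  ⇒  2A = 99, A = 49.5.
Then Σ (x_i + x_{i+1})·c_i = -933, so x̄ = -933 / (6·49.5) = -311/99.

-311/99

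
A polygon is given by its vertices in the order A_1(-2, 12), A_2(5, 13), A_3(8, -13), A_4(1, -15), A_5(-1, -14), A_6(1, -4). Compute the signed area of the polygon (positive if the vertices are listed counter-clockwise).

Apply the shoelace (surveyor's) formula: 2A = Σ (x_i·y_{i+1} − x_{i+1}·y_i), indices taken mod 6.
Cross-terms: -86, -169, -107, -29, 18, 4  ⇒  Σ = -369
Signed area = Σ/2 = -184.5 (negative ⇒ clockwise traversal).

-184.5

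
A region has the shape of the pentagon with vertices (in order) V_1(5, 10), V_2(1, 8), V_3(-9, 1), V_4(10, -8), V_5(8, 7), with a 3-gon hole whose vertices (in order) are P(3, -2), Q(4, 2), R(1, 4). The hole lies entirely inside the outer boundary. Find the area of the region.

Outer boundary:
Cross-terms: 30, 73, 62, 134, 45  ⇒  Σ = 344
Area = |Σ|/2 = 172.
Hole:
Apply Gauss's area formula: 2A = Σ (x_i·y_{i+1} − x_{i+1}·y_i), indices taken mod 3.
Cross-terms: 14, 14, -14  ⇒  Σ = 14
Area = |Σ|/2 = 7.
Net area = 172 − 7 = 165.

165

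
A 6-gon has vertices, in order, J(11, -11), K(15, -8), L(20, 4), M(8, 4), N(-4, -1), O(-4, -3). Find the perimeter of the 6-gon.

|JK| = √((4)² + (3)²) = √25 = 5
|KL| = √((5)² + (12)²) = √169 = 13
|LM| = √((-12)² + (0)²) = √144 = 12
|MN| = √((-12)² + (-5)²) = √169 = 13
|NO| = √((0)² + (-2)²) = √4 = 2
|OJ| = √((15)² + (-8)²) = √289 = 17
Perimeter = 5 + 13 + 12 + 13 + 2 + 17 = 62.

62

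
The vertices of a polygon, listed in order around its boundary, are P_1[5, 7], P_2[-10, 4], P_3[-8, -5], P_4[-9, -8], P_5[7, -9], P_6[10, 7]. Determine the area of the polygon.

251

Apply the shoelace formula: 2A = Σ (x_i·y_{i+1} − x_{i+1}·y_i), indices taken mod 6.
Σ = (90) + (82) + (19) + (137) + (139) + (35) = 502
Area = |Σ|/2 = 251.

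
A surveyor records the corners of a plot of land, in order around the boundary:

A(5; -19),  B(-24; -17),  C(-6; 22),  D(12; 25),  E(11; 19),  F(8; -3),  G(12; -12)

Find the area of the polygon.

1022.5

Σ = (-541) + (-630) + (-414) + (-47) + (-185) + (-60) + (-168) = -2045
Area = |Σ|/2 = 1022.5.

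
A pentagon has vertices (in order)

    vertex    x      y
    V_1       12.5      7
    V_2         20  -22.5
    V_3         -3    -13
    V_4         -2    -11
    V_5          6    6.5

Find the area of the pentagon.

Apply the shoelace formula: 2A = Σ (x_i·y_{i+1} − x_{i+1}·y_i), indices taken mod 5.
Σ = (-421.25) + (-327.5) + (7) + (53) + (-39.25) = -728
Area = |Σ|/2 = 364.

364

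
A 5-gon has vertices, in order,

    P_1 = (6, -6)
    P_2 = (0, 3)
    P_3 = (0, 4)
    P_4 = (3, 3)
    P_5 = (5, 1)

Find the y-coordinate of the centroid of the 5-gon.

Apply Gauss's area formula. First the cross-terms c_i = x_i·y_{i+1} − x_{i+1}·y_i:
  18, 0, -12, -12, -36  ⇒  2A = -42, A = -21.
Then Σ (y_i + y_{i+1})·c_i = -6, so ȳ = -6 / (6·(-21)) = 1/21.

1/21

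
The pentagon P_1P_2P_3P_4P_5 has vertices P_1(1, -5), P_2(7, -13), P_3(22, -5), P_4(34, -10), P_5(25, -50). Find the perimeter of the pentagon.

132

|P_1P_2| = √((6)² + (-8)²) = √100 = 10
|P_2P_3| = √((15)² + (8)²) = √289 = 17
|P_3P_4| = √((12)² + (-5)²) = √169 = 13
|P_4P_5| = √((-9)² + (-40)²) = √1681 = 41
|P_5P_1| = √((-24)² + (45)²) = √2601 = 51
Perimeter = 10 + 17 + 13 + 41 + 51 = 132.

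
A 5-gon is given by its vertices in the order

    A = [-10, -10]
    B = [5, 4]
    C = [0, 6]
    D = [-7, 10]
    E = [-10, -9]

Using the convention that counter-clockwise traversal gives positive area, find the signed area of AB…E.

127.5

Apply Gauss's area formula: 2A = Σ (x_i·y_{i+1} − x_{i+1}·y_i), indices taken mod 5.
Cross-terms: 10, 30, 42, 163, 10  ⇒  Σ = 255
Signed area = Σ/2 = 127.5 (positive ⇒ counter-clockwise traversal).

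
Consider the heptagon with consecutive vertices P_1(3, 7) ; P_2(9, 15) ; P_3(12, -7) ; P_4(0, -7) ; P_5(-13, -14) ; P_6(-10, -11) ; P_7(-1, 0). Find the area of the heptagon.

225.5

Apply the surveyor's formula: 2A = Σ (x_i·y_{i+1} − x_{i+1}·y_i), indices taken mod 7.
Σ = (-18) + (-243) + (-84) + (-91) + (3) + (-11) + (-7) = -451
Area = |Σ|/2 = 225.5.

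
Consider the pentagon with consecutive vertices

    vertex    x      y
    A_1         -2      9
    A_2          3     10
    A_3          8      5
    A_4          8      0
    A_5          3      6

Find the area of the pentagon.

Apply the shoelace (surveyor's) formula: 2A = Σ (x_i·y_{i+1} − x_{i+1}·y_i), indices taken mod 5.
Σ = (-47) + (-65) + (-40) + (48) + (39) = -65
Area = |Σ|/2 = 32.5.

32.5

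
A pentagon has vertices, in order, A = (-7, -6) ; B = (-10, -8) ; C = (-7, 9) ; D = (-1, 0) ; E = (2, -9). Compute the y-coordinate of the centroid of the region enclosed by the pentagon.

-5/3

Apply Gauss's area formula. First the cross-terms c_i = x_i·y_{i+1} − x_{i+1}·y_i:
  -4, -146, 9, 9, -75  ⇒  2A = -207, A = -103.5.
Then Σ (y_i + y_{i+1})·c_i = 1035, so ȳ = 1035 / (6·(-103.5)) = -5/3.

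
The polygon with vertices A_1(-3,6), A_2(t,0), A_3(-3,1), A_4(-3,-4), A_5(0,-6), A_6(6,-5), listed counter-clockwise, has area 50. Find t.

The doubled signed area Σ (x_i y_{i+1} − x_{i+1} y_i) is linear in t.
With t=0 it equals 90; the coefficient of t is -5 (from the two edges through A_2).
So -5·t + 90 = 2·50 = 100 ⇒ t = -2.

-2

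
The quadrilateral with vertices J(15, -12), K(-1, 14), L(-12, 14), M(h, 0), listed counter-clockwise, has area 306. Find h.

Write out the shoelace sum; only the two edges meeting at M involve h:
2·Area = [((-12)·0 − h·14) + (h·(-12) − 15·0)] + 352
       = -26·h + 352 = 612
⇒ h = -10.

-10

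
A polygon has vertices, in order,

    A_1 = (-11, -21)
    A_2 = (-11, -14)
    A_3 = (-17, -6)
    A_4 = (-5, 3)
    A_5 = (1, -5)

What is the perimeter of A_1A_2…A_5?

|A_1A_2| = √((0)² + (7)²) = √49 = 7
|A_2A_3| = √((-6)² + (8)²) = √100 = 10
|A_3A_4| = √((12)² + (9)²) = √225 = 15
|A_4A_5| = √((6)² + (-8)²) = √100 = 10
|A_5A_1| = √((-12)² + (-16)²) = √400 = 20
Perimeter = 7 + 10 + 15 + 10 + 20 = 62.

62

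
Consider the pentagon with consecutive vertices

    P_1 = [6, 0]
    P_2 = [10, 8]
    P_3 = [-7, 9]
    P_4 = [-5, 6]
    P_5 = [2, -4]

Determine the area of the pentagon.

Cross-terms: 48, 146, 3, 8, 24  ⇒  Σ = 229
Area = |Σ|/2 = 114.5.

114.5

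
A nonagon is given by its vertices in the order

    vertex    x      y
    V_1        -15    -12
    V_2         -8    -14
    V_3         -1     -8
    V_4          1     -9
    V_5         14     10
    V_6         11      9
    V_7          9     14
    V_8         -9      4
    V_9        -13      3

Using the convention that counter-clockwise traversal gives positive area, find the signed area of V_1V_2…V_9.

397

V_1→V_2: (-15)(-14) − (-8)(-12) = 114
V_2→V_3: (-8)(-8) − (-1)(-14) = 50
V_3→V_4: (-1)(-9) − (1)(-8) = 17
V_4→V_5: (1)(10) − (14)(-9) = 136
V_5→V_6: (14)(9) − (11)(10) = 16
V_6→V_7: (11)(14) − (9)(9) = 73
V_7→V_8: (9)(4) − (-9)(14) = 162
V_8→V_9: (-9)(3) − (-13)(4) = 25
V_9→V_1: (-13)(-12) − (-15)(3) = 201
Σ = 794
Signed area = Σ/2 = 397 (positive ⇒ counter-clockwise traversal).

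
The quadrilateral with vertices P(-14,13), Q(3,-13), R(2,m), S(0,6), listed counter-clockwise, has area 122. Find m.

-7

Write out the shoelace sum; only the two edges meeting at R involve m:
2·Area = [(3·m − 2·(-13)) + (2·6 − 0·m)] + 227
       = 3·m + 265 = 244
⇒ m = -7.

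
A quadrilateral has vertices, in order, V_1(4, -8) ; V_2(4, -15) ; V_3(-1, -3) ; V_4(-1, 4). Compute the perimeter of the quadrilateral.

40

|V_1V_2| = √((0)² + (-7)²) = √49 = 7
|V_2V_3| = √((-5)² + (12)²) = √169 = 13
|V_3V_4| = √((0)² + (7)²) = √49 = 7
|V_4V_1| = √((5)² + (-12)²) = √169 = 13
Perimeter = 7 + 13 + 7 + 13 = 40.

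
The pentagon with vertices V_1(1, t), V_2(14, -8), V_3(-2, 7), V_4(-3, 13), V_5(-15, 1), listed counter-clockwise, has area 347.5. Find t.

The doubled signed area Σ (x_i y_{i+1} − x_{i+1} y_i) is linear in t.
With t=0 it equals 260; the coefficient of t is -29 (from the two edges through V_1).
So -29·t + 260 = 2·347.5 = 695 ⇒ t = -15.

-15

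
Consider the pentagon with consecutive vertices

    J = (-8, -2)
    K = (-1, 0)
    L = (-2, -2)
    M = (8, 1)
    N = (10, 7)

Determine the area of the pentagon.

Apply Gauss's area formula: 2A = Σ (x_i·y_{i+1} − x_{i+1}·y_i), indices taken mod 5.
Cross-terms: -2, 2, 14, 46, 36  ⇒  Σ = 96
Area = |Σ|/2 = 48.

48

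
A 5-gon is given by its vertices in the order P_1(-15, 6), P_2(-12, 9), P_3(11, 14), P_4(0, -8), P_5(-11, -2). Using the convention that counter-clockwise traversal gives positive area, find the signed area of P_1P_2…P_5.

-301

Apply the shoelace formula: 2A = Σ (x_i·y_{i+1} − x_{i+1}·y_i), indices taken mod 5.
P_1→P_2: (-15)(9) − (-12)(6) = -63
P_2→P_3: (-12)(14) − (11)(9) = -267
P_3→P_4: (11)(-8) − (0)(14) = -88
P_4→P_5: (0)(-2) − (-11)(-8) = -88
P_5→P_1: (-11)(6) − (-15)(-2) = -96
Σ = -602
Signed area = Σ/2 = -301 (negative ⇒ clockwise traversal).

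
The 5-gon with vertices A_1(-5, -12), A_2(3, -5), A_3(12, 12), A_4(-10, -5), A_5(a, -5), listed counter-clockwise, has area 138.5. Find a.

-5

The doubled signed area Σ (x_i y_{i+1} − x_{i+1} y_i) is linear in a.
With a=0 it equals 242; the coefficient of a is -7 (from the two edges through A_5).
So -7·a + 242 = 2·138.5 = 277 ⇒ a = -5.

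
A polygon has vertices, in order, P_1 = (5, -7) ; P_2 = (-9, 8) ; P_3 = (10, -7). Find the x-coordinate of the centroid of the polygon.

Apply the shoelace (surveyor's) formula. First the cross-terms c_i = x_i·y_{i+1} − x_{i+1}·y_i:
  -23, -17, -35  ⇒  2A = -75, A = -37.5.
Then Σ (x_i + x_{i+1})·c_i = -450, so x̄ = -450 / (6·(-37.5)) = 2.

2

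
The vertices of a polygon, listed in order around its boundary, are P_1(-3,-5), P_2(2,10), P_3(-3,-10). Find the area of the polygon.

12.5

Apply Gauss's area formula: 2A = Σ (x_i·y_{i+1} − x_{i+1}·y_i), indices taken mod 3.
Cross-terms: -20, 10, -15  ⇒  Σ = -25
Area = |Σ|/2 = 12.5.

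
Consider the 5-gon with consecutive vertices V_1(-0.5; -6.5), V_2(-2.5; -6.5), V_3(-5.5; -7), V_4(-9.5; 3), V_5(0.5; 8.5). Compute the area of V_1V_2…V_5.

97.75

V_1→V_2: (-0.5)(-6.5) − (-2.5)(-6.5) = -13
V_2→V_3: (-2.5)(-7) − (-5.5)(-6.5) = -18.25
V_3→V_4: (-5.5)(3) − (-9.5)(-7) = -83
V_4→V_5: (-9.5)(8.5) − (0.5)(3) = -82.25
V_5→V_1: (0.5)(-6.5) − (-0.5)(8.5) = 1
Σ = -195.5
Area = |Σ|/2 = 97.75.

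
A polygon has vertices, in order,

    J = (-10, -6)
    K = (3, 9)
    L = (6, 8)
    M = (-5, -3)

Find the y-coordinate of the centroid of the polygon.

77/30

Apply Gauss's area formula. First the cross-terms c_i = x_i·y_{i+1} − x_{i+1}·y_i:
  -72, -30, 22, 0  ⇒  2A = -80, A = -40.
Then Σ (y_i + y_{i+1})·c_i = -616, so ȳ = -616 / (6·(-40)) = 77/30.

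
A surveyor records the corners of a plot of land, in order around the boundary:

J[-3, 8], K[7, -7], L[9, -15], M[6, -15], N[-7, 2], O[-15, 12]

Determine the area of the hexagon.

176.5

Apply the surveyor's formula: 2A = Σ (x_i·y_{i+1} − x_{i+1}·y_i), indices taken mod 6.
Cross-terms: -35, -42, -45, -93, -54, -84  ⇒  Σ = -353
Area = |Σ|/2 = 176.5.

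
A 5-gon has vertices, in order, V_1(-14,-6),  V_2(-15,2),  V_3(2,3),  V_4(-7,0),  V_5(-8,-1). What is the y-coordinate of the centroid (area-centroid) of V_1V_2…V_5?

-1/7

Apply the shoelace formula. First the cross-terms c_i = x_i·y_{i+1} − x_{i+1}·y_i:
  -118, -49, 21, 7, 34  ⇒  2A = -105, A = -52.5.
Then Σ (y_i + y_{i+1})·c_i = 45, so ȳ = 45 / (6·(-52.5)) = -1/7.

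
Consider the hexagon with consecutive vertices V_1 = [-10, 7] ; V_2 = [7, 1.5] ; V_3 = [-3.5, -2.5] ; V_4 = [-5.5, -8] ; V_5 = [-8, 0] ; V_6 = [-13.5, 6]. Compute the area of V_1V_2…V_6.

104.25

Σ = (-64) + (-12.25) + (14.25) + (-64) + (-48) + (-34.5) = -208.5
Area = |Σ|/2 = 104.25.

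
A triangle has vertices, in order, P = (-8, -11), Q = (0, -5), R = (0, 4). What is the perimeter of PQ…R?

|PQ| = √((8)² + (6)²) = √100 = 10
|QR| = √((0)² + (9)²) = √81 = 9
|RP| = √((-8)² + (-15)²) = √289 = 17
Perimeter = 10 + 9 + 17 = 36.

36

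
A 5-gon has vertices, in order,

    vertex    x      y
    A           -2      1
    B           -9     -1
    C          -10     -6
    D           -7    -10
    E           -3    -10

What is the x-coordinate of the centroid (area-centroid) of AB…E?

Apply the shoelace formula. First the cross-terms c_i = x_i·y_{i+1} − x_{i+1}·y_i:
  11, 44, 58, 40, -23  ⇒  2A = 130, A = 65.
Then Σ (x_i + x_{i+1})·c_i = -2228, so x̄ = -2228 / (6·65) = -1114/195.

-1114/195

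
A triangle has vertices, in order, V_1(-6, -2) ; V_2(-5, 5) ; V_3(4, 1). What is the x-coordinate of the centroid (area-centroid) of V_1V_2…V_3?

Apply the shoelace formula. First the cross-terms c_i = x_i·y_{i+1} − x_{i+1}·y_i:
  -40, -25, -2  ⇒  2A = -67, A = -33.5.
Then Σ (x_i + x_{i+1})·c_i = 469, so x̄ = 469 / (6·(-33.5)) = -7/3.

-7/3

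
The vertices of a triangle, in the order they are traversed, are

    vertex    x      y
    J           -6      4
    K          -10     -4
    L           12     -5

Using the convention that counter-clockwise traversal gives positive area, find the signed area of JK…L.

90

Σ = (64) + (98) + (18) = 180
Signed area = Σ/2 = 90 (positive ⇒ counter-clockwise traversal).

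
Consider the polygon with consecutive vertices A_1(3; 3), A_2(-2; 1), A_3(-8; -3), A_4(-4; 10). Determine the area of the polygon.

Σ = (9) + (14) + (-92) + (-42) = -111
Area = |Σ|/2 = 55.5.

55.5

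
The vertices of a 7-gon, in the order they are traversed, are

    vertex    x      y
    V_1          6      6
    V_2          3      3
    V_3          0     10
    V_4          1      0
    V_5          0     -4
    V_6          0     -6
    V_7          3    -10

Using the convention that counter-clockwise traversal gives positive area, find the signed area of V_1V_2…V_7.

56

Cross-terms: 0, 30, -10, -4, 0, 18, 78  ⇒  Σ = 112
Signed area = Σ/2 = 56 (positive ⇒ counter-clockwise traversal).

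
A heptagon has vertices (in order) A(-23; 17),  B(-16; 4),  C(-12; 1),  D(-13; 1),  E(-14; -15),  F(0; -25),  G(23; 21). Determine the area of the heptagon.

1110.5

Apply the shoelace formula: 2A = Σ (x_i·y_{i+1} − x_{i+1}·y_i), indices taken mod 7.
Cross-terms: 180, 32, 1, 209, 350, 575, 874  ⇒  Σ = 2221
Area = |Σ|/2 = 1110.5.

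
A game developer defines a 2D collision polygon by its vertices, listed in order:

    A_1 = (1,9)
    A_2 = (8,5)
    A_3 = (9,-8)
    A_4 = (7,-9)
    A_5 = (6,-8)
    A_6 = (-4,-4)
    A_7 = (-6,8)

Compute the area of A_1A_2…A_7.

188.5

Apply Gauss's area formula: 2A = Σ (x_i·y_{i+1} − x_{i+1}·y_i), indices taken mod 7.
Σ = (-67) + (-109) + (-25) + (-2) + (-56) + (-56) + (-62) = -377
Area = |Σ|/2 = 188.5.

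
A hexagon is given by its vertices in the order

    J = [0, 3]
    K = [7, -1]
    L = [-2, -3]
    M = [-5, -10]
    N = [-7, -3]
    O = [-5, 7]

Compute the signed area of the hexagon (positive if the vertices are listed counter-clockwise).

Apply the shoelace (surveyor's) formula: 2A = Σ (x_i·y_{i+1} − x_{i+1}·y_i), indices taken mod 6.
Cross-terms: -21, -23, 5, -55, -64, -15  ⇒  Σ = -173
Signed area = Σ/2 = -86.5 (negative ⇒ clockwise traversal).

-86.5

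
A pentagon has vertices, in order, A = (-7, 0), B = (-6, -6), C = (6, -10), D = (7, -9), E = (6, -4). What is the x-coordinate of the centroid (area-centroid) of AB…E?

Apply the shoelace (surveyor's) formula. First the cross-terms c_i = x_i·y_{i+1} − x_{i+1}·y_i:
  42, 96, 16, 26, -28  ⇒  2A = 152, A = 76.
Then Σ (x_i + x_{i+1})·c_i = 28, so x̄ = 28 / (6·76) = 7/114.

7/114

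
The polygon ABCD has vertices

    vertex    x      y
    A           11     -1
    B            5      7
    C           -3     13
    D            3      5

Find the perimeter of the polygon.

40

|AB| = √((-6)² + (8)²) = √100 = 10
|BC| = √((-8)² + (6)²) = √100 = 10
|CD| = √((6)² + (-8)²) = √100 = 10
|DA| = √((8)² + (-6)²) = √100 = 10
Perimeter = 10 + 10 + 10 + 10 = 40.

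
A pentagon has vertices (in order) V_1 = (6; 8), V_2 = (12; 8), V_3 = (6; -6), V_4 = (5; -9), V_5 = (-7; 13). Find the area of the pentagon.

162

Cross-terms: -48, -120, -24, 2, -134  ⇒  Σ = -324
Area = |Σ|/2 = 162.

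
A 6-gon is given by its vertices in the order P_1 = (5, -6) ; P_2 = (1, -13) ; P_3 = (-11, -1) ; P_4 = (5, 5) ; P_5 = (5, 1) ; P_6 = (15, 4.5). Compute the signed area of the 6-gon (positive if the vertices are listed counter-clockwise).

-189

Apply the surveyor's formula: 2A = Σ (x_i·y_{i+1} − x_{i+1}·y_i), indices taken mod 6.
P_1→P_2: (5)(-13) − (1)(-6) = -59
P_2→P_3: (1)(-1) − (-11)(-13) = -144
P_3→P_4: (-11)(5) − (5)(-1) = -50
P_4→P_5: (5)(1) − (5)(5) = -20
P_5→P_6: (5)(4.5) − (15)(1) = 7.5
P_6→P_1: (15)(-6) − (5)(4.5) = -112.5
Σ = -378
Signed area = Σ/2 = -189 (negative ⇒ clockwise traversal).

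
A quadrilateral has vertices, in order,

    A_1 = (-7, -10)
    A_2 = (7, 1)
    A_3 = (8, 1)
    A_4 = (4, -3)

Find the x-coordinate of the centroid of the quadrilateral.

56/27

Apply the surveyor's formula. First the cross-terms c_i = x_i·y_{i+1} − x_{i+1}·y_i:
  63, -1, -28, -61  ⇒  2A = -27, A = -13.5.
Then Σ (x_i + x_{i+1})·c_i = -168, so x̄ = -168 / (6·(-13.5)) = 56/27.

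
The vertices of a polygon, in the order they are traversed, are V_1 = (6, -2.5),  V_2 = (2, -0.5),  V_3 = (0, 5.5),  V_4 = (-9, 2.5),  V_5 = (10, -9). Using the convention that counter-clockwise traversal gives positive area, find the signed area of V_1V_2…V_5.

Apply the shoelace (surveyor's) formula: 2A = Σ (x_i·y_{i+1} − x_{i+1}·y_i), indices taken mod 5.
Σ = (2) + (11) + (49.5) + (56) + (29) = 147.5
Signed area = Σ/2 = 73.75 (positive ⇒ counter-clockwise traversal).

73.75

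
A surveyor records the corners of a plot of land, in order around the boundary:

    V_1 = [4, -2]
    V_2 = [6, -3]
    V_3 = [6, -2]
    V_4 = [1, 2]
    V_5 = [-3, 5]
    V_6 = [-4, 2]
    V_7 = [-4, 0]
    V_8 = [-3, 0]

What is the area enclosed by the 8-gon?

29.5

V_1→V_2: (4)(-3) − (6)(-2) = 0
V_2→V_3: (6)(-2) − (6)(-3) = 6
V_3→V_4: (6)(2) − (1)(-2) = 14
V_4→V_5: (1)(5) − (-3)(2) = 11
V_5→V_6: (-3)(2) − (-4)(5) = 14
V_6→V_7: (-4)(0) − (-4)(2) = 8
V_7→V_8: (-4)(0) − (-3)(0) = 0
V_8→V_1: (-3)(-2) − (4)(0) = 6
Σ = 59
Area = |Σ|/2 = 29.5.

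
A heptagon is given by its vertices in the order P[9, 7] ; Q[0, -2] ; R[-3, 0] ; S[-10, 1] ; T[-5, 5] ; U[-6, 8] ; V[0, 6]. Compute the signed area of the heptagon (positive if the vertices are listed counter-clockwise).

Apply Gauss's area formula: 2A = Σ (x_i·y_{i+1} − x_{i+1}·y_i), indices taken mod 7.
Σ = (-18) + (-6) + (-3) + (-45) + (-10) + (-36) + (-54) = -172
Signed area = Σ/2 = -86 (negative ⇒ clockwise traversal).

-86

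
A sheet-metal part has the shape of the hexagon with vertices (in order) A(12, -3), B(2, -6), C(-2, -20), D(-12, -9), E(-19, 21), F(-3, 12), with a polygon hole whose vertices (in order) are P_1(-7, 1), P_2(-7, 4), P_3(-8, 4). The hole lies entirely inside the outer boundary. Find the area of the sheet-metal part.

Outer boundary:
Apply the surveyor's formula: 2A = Σ (x_i·y_{i+1} − x_{i+1}·y_i), indices taken mod 6.
Cross-terms: -66, -52, -222, -423, -165, -135  ⇒  Σ = -1063
Area = |Σ|/2 = 531.5.
Hole:
Apply the surveyor's formula: 2A = Σ (x_i·y_{i+1} − x_{i+1}·y_i), indices taken mod 3.
Σ = (-21) + (4) + (20) = 3
Area = |Σ|/2 = 1.5.
Net area = 531.5 − 1.5 = 530.

530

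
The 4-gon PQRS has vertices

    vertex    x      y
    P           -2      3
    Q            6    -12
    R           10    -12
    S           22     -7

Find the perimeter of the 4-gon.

|PQ| = √((8)² + (-15)²) = √289 = 17
|QR| = √((4)² + (0)²) = √16 = 4
|RS| = √((12)² + (5)²) = √169 = 13
|SP| = √((-24)² + (10)²) = √676 = 26
Perimeter = 17 + 4 + 13 + 26 = 60.

60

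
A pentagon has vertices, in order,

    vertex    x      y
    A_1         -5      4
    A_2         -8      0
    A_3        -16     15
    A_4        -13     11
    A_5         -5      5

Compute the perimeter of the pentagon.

|A_1A_2| = √((-3)² + (-4)²) = √25 = 5
|A_2A_3| = √((-8)² + (15)²) = √289 = 17
|A_3A_4| = √((3)² + (-4)²) = √25 = 5
|A_4A_5| = √((8)² + (-6)²) = √100 = 10
|A_5A_1| = √((0)² + (-1)²) = √1 = 1
Perimeter = 5 + 17 + 5 + 10 + 1 = 38.

38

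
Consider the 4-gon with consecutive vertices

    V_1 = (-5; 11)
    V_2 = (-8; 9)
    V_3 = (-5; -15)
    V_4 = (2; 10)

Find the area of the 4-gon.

130

Σ = (43) + (165) + (-20) + (72) = 260
Area = |Σ|/2 = 130.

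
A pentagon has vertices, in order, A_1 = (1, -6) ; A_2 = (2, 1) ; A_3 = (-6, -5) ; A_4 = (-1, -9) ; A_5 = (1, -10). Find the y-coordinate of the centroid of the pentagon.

Apply the shoelace (surveyor's) formula. First the cross-terms c_i = x_i·y_{i+1} − x_{i+1}·y_i:
  13, -4, 49, 19, 4  ⇒  2A = 81, A = 40.5.
Then Σ (y_i + y_{i+1})·c_i = -1160, so ȳ = -1160 / (6·40.5) = -1160/243.

-1160/243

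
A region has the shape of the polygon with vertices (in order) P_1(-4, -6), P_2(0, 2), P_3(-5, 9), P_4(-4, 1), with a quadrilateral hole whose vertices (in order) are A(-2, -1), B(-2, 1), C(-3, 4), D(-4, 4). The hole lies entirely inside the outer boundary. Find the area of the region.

Outer boundary:
Σ = (-8) + (10) + (31) + (28) = 61
Area = |Σ|/2 = 30.5.
Hole:
Apply the surveyor's formula: 2A = Σ (x_i·y_{i+1} − x_{i+1}·y_i), indices taken mod 4.
A→B: (-2)(1) − (-2)(-1) = -4
B→C: (-2)(4) − (-3)(1) = -5
C→D: (-3)(4) − (-4)(4) = 4
D→A: (-4)(-1) − (-2)(4) = 12
Σ = 7
Area = |Σ|/2 = 3.5.
Net area = 30.5 − 3.5 = 27.

27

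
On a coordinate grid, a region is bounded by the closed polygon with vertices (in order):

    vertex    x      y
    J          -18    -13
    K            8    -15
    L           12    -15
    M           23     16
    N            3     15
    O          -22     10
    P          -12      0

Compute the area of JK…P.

952

Apply the surveyor's formula: 2A = Σ (x_i·y_{i+1} − x_{i+1}·y_i), indices taken mod 7.
Cross-terms: 374, 60, 537, 297, 360, 120, 156  ⇒  Σ = 1904
Area = |Σ|/2 = 952.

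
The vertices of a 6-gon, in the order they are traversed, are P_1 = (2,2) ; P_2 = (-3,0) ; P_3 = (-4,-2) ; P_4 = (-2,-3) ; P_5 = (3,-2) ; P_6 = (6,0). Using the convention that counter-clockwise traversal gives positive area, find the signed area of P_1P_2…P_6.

28.5

Apply the shoelace (surveyor's) formula: 2A = Σ (x_i·y_{i+1} − x_{i+1}·y_i), indices taken mod 6.
Cross-terms: 6, 6, 8, 13, 12, 12  ⇒  Σ = 57
Signed area = Σ/2 = 28.5 (positive ⇒ counter-clockwise traversal).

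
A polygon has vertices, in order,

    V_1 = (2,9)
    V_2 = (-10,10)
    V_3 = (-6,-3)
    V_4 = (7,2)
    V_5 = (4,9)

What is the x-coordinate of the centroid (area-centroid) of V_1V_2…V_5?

Apply the surveyor's formula. First the cross-terms c_i = x_i·y_{i+1} − x_{i+1}·y_i:
  110, 90, 9, 55, 18  ⇒  2A = 282, A = 141.
Then Σ (x_i + x_{i+1})·c_i = -1598, so x̄ = -1598 / (6·141) = -17/9.

-17/9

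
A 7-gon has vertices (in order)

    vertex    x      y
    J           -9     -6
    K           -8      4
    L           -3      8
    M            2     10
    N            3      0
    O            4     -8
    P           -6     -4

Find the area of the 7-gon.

150

J→K: (-9)(4) − (-8)(-6) = -84
K→L: (-8)(8) − (-3)(4) = -52
L→M: (-3)(10) − (2)(8) = -46
M→N: (2)(0) − (3)(10) = -30
N→O: (3)(-8) − (4)(0) = -24
O→P: (4)(-4) − (-6)(-8) = -64
P→J: (-6)(-6) − (-9)(-4) = 0
Σ = -300
Area = |Σ|/2 = 150.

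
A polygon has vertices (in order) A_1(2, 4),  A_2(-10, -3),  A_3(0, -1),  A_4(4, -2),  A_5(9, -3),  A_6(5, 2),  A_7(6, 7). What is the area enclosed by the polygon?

60

Cross-terms: 34, 10, 4, 6, 33, 23, 10  ⇒  Σ = 120
Area = |Σ|/2 = 60.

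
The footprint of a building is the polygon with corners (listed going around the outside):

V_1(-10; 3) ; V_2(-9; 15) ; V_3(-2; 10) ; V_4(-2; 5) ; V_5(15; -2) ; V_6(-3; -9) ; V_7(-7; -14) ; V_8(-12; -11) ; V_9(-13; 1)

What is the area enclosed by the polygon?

340.5

Apply the surveyor's formula: 2A = Σ (x_i·y_{i+1} − x_{i+1}·y_i), indices taken mod 9.
Σ = (-123) + (-60) + (10) + (-71) + (-141) + (-21) + (-91) + (-155) + (-29) = -681
Area = |Σ|/2 = 340.5.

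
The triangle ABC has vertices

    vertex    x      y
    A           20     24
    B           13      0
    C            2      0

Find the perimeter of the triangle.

66

|AB| = √((-7)² + (-24)²) = √625 = 25
|BC| = √((-11)² + (0)²) = √121 = 11
|CA| = √((18)² + (24)²) = √900 = 30
Perimeter = 25 + 11 + 30 = 66.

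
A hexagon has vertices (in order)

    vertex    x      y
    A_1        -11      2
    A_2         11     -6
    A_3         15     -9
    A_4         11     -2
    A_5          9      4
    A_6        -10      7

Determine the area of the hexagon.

163

Apply the shoelace formula: 2A = Σ (x_i·y_{i+1} − x_{i+1}·y_i), indices taken mod 6.
Σ = (44) + (-9) + (69) + (62) + (103) + (57) = 326
Area = |Σ|/2 = 163.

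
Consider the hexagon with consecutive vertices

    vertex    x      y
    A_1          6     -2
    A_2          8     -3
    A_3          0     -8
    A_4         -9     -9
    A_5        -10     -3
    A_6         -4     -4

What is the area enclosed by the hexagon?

Cross-terms: -2, -64, -72, -63, 28, 32  ⇒  Σ = -141
Area = |Σ|/2 = 70.5.

70.5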